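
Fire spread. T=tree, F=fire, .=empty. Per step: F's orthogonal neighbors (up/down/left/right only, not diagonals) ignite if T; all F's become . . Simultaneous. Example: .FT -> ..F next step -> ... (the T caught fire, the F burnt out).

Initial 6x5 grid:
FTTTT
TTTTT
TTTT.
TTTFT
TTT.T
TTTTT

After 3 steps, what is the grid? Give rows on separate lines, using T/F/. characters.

Step 1: 5 trees catch fire, 2 burn out
  .FTTT
  FTTTT
  TTTF.
  TTF.F
  TTT.T
  TTTTT
Step 2: 8 trees catch fire, 5 burn out
  ..FTT
  .FTFT
  FTF..
  TF...
  TTF.F
  TTTTT
Step 3: 8 trees catch fire, 8 burn out
  ...FT
  ..F.F
  .F...
  F....
  TF...
  TTFTF

...FT
..F.F
.F...
F....
TF...
TTFTF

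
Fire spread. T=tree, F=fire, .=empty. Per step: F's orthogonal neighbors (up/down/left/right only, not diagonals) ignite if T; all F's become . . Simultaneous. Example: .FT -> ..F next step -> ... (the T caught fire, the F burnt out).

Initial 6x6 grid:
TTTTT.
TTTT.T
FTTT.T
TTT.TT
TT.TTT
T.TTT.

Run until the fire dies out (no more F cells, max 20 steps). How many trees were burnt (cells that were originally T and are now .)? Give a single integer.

Step 1: +3 fires, +1 burnt (F count now 3)
Step 2: +5 fires, +3 burnt (F count now 5)
Step 3: +6 fires, +5 burnt (F count now 6)
Step 4: +2 fires, +6 burnt (F count now 2)
Step 5: +1 fires, +2 burnt (F count now 1)
Step 6: +1 fires, +1 burnt (F count now 1)
Step 7: +0 fires, +1 burnt (F count now 0)
Fire out after step 7
Initially T: 28, now '.': 26
Total burnt (originally-T cells now '.'): 18

Answer: 18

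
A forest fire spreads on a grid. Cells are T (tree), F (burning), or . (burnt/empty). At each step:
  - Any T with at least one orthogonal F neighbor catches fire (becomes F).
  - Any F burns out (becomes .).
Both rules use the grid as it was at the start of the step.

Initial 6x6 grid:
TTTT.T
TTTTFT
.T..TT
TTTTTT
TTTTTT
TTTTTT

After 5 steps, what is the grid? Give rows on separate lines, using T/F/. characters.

Step 1: 3 trees catch fire, 1 burn out
  TTTT.T
  TTTF.F
  .T..FT
  TTTTTT
  TTTTTT
  TTTTTT
Step 2: 5 trees catch fire, 3 burn out
  TTTF.F
  TTF...
  .T...F
  TTTTFT
  TTTTTT
  TTTTTT
Step 3: 5 trees catch fire, 5 burn out
  TTF...
  TF....
  .T....
  TTTF.F
  TTTTFT
  TTTTTT
Step 4: 7 trees catch fire, 5 burn out
  TF....
  F.....
  .F....
  TTF...
  TTTF.F
  TTTTFT
Step 5: 5 trees catch fire, 7 burn out
  F.....
  ......
  ......
  TF....
  TTF...
  TTTF.F

F.....
......
......
TF....
TTF...
TTTF.F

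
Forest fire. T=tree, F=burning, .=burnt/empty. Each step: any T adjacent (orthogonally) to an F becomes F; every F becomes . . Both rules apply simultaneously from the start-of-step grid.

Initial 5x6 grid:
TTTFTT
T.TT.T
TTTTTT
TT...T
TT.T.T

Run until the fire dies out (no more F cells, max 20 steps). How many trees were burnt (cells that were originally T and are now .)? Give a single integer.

Answer: 21

Derivation:
Step 1: +3 fires, +1 burnt (F count now 3)
Step 2: +4 fires, +3 burnt (F count now 4)
Step 3: +4 fires, +4 burnt (F count now 4)
Step 4: +3 fires, +4 burnt (F count now 3)
Step 5: +3 fires, +3 burnt (F count now 3)
Step 6: +3 fires, +3 burnt (F count now 3)
Step 7: +1 fires, +3 burnt (F count now 1)
Step 8: +0 fires, +1 burnt (F count now 0)
Fire out after step 8
Initially T: 22, now '.': 29
Total burnt (originally-T cells now '.'): 21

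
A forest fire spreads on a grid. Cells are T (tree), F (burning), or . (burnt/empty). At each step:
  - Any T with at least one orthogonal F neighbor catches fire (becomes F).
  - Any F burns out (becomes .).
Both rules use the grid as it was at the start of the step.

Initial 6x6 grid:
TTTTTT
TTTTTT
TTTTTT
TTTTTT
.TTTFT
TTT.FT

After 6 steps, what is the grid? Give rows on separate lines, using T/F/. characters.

Step 1: 4 trees catch fire, 2 burn out
  TTTTTT
  TTTTTT
  TTTTTT
  TTTTFT
  .TTF.F
  TTT..F
Step 2: 4 trees catch fire, 4 burn out
  TTTTTT
  TTTTTT
  TTTTFT
  TTTF.F
  .TF...
  TTT...
Step 3: 6 trees catch fire, 4 burn out
  TTTTTT
  TTTTFT
  TTTF.F
  TTF...
  .F....
  TTF...
Step 4: 6 trees catch fire, 6 burn out
  TTTTFT
  TTTF.F
  TTF...
  TF....
  ......
  TF....
Step 5: 6 trees catch fire, 6 burn out
  TTTF.F
  TTF...
  TF....
  F.....
  ......
  F.....
Step 6: 3 trees catch fire, 6 burn out
  TTF...
  TF....
  F.....
  ......
  ......
  ......

TTF...
TF....
F.....
......
......
......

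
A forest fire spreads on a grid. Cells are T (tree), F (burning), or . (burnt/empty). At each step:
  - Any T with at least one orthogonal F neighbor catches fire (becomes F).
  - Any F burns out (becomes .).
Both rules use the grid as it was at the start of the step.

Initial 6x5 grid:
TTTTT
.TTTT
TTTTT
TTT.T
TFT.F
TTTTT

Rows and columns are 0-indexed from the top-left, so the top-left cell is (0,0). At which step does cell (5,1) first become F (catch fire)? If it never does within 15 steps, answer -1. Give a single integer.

Step 1: cell (5,1)='F' (+6 fires, +2 burnt)
  -> target ignites at step 1
Step 2: cell (5,1)='.' (+7 fires, +6 burnt)
Step 3: cell (5,1)='.' (+5 fires, +7 burnt)
Step 4: cell (5,1)='.' (+4 fires, +5 burnt)
Step 5: cell (5,1)='.' (+3 fires, +4 burnt)
Step 6: cell (5,1)='.' (+0 fires, +3 burnt)
  fire out at step 6

1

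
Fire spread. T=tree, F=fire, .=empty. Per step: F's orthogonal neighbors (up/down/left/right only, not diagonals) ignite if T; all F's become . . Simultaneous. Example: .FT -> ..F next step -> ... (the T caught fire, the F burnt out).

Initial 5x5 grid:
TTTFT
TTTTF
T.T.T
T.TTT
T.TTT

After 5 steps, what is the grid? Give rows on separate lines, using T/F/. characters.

Step 1: 4 trees catch fire, 2 burn out
  TTF.F
  TTTF.
  T.T.F
  T.TTT
  T.TTT
Step 2: 3 trees catch fire, 4 burn out
  TF...
  TTF..
  T.T..
  T.TTF
  T.TTT
Step 3: 5 trees catch fire, 3 burn out
  F....
  TF...
  T.F..
  T.TF.
  T.TTF
Step 4: 3 trees catch fire, 5 burn out
  .....
  F....
  T....
  T.F..
  T.TF.
Step 5: 2 trees catch fire, 3 burn out
  .....
  .....
  F....
  T....
  T.F..

.....
.....
F....
T....
T.F..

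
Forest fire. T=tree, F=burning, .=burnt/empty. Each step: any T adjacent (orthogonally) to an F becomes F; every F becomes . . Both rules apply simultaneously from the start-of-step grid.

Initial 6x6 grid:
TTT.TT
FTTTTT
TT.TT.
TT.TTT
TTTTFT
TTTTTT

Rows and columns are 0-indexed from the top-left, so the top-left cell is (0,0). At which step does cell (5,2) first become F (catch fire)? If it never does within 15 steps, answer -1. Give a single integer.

Step 1: cell (5,2)='T' (+7 fires, +2 burnt)
Step 2: cell (5,2)='T' (+10 fires, +7 burnt)
Step 3: cell (5,2)='F' (+8 fires, +10 burnt)
  -> target ignites at step 3
Step 4: cell (5,2)='.' (+4 fires, +8 burnt)
Step 5: cell (5,2)='.' (+1 fires, +4 burnt)
Step 6: cell (5,2)='.' (+0 fires, +1 burnt)
  fire out at step 6

3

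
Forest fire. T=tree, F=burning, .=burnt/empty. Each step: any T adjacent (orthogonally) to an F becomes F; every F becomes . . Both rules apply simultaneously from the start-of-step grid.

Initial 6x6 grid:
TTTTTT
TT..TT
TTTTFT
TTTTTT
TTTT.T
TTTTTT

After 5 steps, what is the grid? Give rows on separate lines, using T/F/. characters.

Step 1: 4 trees catch fire, 1 burn out
  TTTTTT
  TT..FT
  TTTF.F
  TTTTFT
  TTTT.T
  TTTTTT
Step 2: 5 trees catch fire, 4 burn out
  TTTTFT
  TT...F
  TTF...
  TTTF.F
  TTTT.T
  TTTTTT
Step 3: 6 trees catch fire, 5 burn out
  TTTF.F
  TT....
  TF....
  TTF...
  TTTF.F
  TTTTTT
Step 4: 7 trees catch fire, 6 burn out
  TTF...
  TF....
  F.....
  TF....
  TTF...
  TTTFTF
Step 5: 6 trees catch fire, 7 burn out
  TF....
  F.....
  ......
  F.....
  TF....
  TTF.F.

TF....
F.....
......
F.....
TF....
TTF.F.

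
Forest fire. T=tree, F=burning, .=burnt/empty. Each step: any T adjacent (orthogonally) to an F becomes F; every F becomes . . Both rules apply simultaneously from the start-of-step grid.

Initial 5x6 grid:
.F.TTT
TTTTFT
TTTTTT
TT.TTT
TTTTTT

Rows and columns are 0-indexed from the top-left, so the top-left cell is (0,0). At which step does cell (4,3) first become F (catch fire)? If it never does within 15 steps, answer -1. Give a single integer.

Step 1: cell (4,3)='T' (+5 fires, +2 burnt)
Step 2: cell (4,3)='T' (+8 fires, +5 burnt)
Step 3: cell (4,3)='T' (+6 fires, +8 burnt)
Step 4: cell (4,3)='F' (+4 fires, +6 burnt)
  -> target ignites at step 4
Step 5: cell (4,3)='.' (+2 fires, +4 burnt)
Step 6: cell (4,3)='.' (+0 fires, +2 burnt)
  fire out at step 6

4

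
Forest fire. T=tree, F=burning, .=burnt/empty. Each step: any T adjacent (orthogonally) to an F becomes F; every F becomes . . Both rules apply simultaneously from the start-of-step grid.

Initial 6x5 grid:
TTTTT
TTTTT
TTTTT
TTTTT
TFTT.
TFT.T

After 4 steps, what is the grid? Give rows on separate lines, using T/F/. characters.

Step 1: 5 trees catch fire, 2 burn out
  TTTTT
  TTTTT
  TTTTT
  TFTTT
  F.FT.
  F.F.T
Step 2: 4 trees catch fire, 5 burn out
  TTTTT
  TTTTT
  TFTTT
  F.FTT
  ...F.
  ....T
Step 3: 4 trees catch fire, 4 burn out
  TTTTT
  TFTTT
  F.FTT
  ...FT
  .....
  ....T
Step 4: 5 trees catch fire, 4 burn out
  TFTTT
  F.FTT
  ...FT
  ....F
  .....
  ....T

TFTTT
F.FTT
...FT
....F
.....
....T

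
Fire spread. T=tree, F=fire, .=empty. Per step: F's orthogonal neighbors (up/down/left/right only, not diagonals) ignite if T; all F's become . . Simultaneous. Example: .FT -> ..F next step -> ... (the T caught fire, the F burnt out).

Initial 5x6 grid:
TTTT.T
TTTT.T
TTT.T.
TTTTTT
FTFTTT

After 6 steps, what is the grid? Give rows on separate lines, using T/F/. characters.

Step 1: 4 trees catch fire, 2 burn out
  TTTT.T
  TTTT.T
  TTT.T.
  FTFTTT
  .F.FTT
Step 2: 5 trees catch fire, 4 burn out
  TTTT.T
  TTTT.T
  FTF.T.
  .F.FTT
  ....FT
Step 3: 5 trees catch fire, 5 burn out
  TTTT.T
  FTFT.T
  .F..T.
  ....FT
  .....F
Step 4: 6 trees catch fire, 5 burn out
  FTFT.T
  .F.F.T
  ....F.
  .....F
  ......
Step 5: 2 trees catch fire, 6 burn out
  .F.F.T
  .....T
  ......
  ......
  ......
Step 6: 0 trees catch fire, 2 burn out
  .....T
  .....T
  ......
  ......
  ......

.....T
.....T
......
......
......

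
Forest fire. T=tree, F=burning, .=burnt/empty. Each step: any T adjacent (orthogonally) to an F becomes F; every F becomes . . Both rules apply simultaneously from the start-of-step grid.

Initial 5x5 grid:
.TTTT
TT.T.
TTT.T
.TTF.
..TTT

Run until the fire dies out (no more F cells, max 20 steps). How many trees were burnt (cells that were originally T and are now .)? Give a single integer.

Step 1: +2 fires, +1 burnt (F count now 2)
Step 2: +4 fires, +2 burnt (F count now 4)
Step 3: +1 fires, +4 burnt (F count now 1)
Step 4: +2 fires, +1 burnt (F count now 2)
Step 5: +2 fires, +2 burnt (F count now 2)
Step 6: +1 fires, +2 burnt (F count now 1)
Step 7: +1 fires, +1 burnt (F count now 1)
Step 8: +2 fires, +1 burnt (F count now 2)
Step 9: +0 fires, +2 burnt (F count now 0)
Fire out after step 9
Initially T: 16, now '.': 24
Total burnt (originally-T cells now '.'): 15

Answer: 15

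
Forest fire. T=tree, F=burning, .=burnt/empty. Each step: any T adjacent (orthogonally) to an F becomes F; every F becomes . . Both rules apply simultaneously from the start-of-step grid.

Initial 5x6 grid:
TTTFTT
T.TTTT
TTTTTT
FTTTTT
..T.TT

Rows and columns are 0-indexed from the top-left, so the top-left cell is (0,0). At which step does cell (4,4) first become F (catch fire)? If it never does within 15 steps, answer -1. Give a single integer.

Step 1: cell (4,4)='T' (+5 fires, +2 burnt)
Step 2: cell (4,4)='T' (+8 fires, +5 burnt)
Step 3: cell (4,4)='T' (+6 fires, +8 burnt)
Step 4: cell (4,4)='T' (+2 fires, +6 burnt)
Step 5: cell (4,4)='F' (+2 fires, +2 burnt)
  -> target ignites at step 5
Step 6: cell (4,4)='.' (+1 fires, +2 burnt)
Step 7: cell (4,4)='.' (+0 fires, +1 burnt)
  fire out at step 7

5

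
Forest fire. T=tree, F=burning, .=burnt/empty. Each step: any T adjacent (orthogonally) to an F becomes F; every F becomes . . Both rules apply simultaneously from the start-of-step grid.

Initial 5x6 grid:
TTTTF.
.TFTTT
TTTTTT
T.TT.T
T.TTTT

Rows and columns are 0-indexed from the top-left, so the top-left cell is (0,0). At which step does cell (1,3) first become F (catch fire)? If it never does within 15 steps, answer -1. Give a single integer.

Step 1: cell (1,3)='F' (+6 fires, +2 burnt)
  -> target ignites at step 1
Step 2: cell (1,3)='.' (+6 fires, +6 burnt)
Step 3: cell (1,3)='.' (+5 fires, +6 burnt)
Step 4: cell (1,3)='.' (+3 fires, +5 burnt)
Step 5: cell (1,3)='.' (+3 fires, +3 burnt)
Step 6: cell (1,3)='.' (+0 fires, +3 burnt)
  fire out at step 6

1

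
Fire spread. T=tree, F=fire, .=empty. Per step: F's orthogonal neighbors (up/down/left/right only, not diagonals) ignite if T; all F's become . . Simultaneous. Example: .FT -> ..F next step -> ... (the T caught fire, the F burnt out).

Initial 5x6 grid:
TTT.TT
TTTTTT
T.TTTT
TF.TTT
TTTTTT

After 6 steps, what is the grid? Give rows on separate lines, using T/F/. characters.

Step 1: 2 trees catch fire, 1 burn out
  TTT.TT
  TTTTTT
  T.TTTT
  F..TTT
  TFTTTT
Step 2: 3 trees catch fire, 2 burn out
  TTT.TT
  TTTTTT
  F.TTTT
  ...TTT
  F.FTTT
Step 3: 2 trees catch fire, 3 burn out
  TTT.TT
  FTTTTT
  ..TTTT
  ...TTT
  ...FTT
Step 4: 4 trees catch fire, 2 burn out
  FTT.TT
  .FTTTT
  ..TTTT
  ...FTT
  ....FT
Step 5: 5 trees catch fire, 4 burn out
  .FT.TT
  ..FTTT
  ..TFTT
  ....FT
  .....F
Step 6: 5 trees catch fire, 5 burn out
  ..F.TT
  ...FTT
  ..F.FT
  .....F
  ......

..F.TT
...FTT
..F.FT
.....F
......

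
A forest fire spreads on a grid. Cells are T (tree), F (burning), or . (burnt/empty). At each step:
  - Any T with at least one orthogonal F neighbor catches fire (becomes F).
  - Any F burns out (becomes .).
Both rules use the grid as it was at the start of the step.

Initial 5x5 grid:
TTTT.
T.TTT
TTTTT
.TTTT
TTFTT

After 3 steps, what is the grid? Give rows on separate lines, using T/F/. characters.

Step 1: 3 trees catch fire, 1 burn out
  TTTT.
  T.TTT
  TTTTT
  .TFTT
  TF.FT
Step 2: 5 trees catch fire, 3 burn out
  TTTT.
  T.TTT
  TTFTT
  .F.FT
  F...F
Step 3: 4 trees catch fire, 5 burn out
  TTTT.
  T.FTT
  TF.FT
  ....F
  .....

TTTT.
T.FTT
TF.FT
....F
.....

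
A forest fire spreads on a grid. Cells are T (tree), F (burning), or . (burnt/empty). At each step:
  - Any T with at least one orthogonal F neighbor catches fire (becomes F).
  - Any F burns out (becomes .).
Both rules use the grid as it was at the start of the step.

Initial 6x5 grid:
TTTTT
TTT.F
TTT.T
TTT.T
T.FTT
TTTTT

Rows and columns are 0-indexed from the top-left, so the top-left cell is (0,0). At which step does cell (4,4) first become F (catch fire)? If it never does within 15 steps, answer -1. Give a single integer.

Step 1: cell (4,4)='T' (+5 fires, +2 burnt)
Step 2: cell (4,4)='F' (+7 fires, +5 burnt)
  -> target ignites at step 2
Step 3: cell (4,4)='.' (+6 fires, +7 burnt)
Step 4: cell (4,4)='.' (+4 fires, +6 burnt)
Step 5: cell (4,4)='.' (+2 fires, +4 burnt)
Step 6: cell (4,4)='.' (+0 fires, +2 burnt)
  fire out at step 6

2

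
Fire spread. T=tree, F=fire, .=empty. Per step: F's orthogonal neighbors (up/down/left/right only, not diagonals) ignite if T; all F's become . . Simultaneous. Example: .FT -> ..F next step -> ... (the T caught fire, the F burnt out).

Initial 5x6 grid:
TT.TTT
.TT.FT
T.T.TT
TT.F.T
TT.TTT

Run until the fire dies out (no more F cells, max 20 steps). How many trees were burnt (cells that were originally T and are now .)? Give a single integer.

Answer: 10

Derivation:
Step 1: +4 fires, +2 burnt (F count now 4)
Step 2: +4 fires, +4 burnt (F count now 4)
Step 3: +2 fires, +4 burnt (F count now 2)
Step 4: +0 fires, +2 burnt (F count now 0)
Fire out after step 4
Initially T: 20, now '.': 20
Total burnt (originally-T cells now '.'): 10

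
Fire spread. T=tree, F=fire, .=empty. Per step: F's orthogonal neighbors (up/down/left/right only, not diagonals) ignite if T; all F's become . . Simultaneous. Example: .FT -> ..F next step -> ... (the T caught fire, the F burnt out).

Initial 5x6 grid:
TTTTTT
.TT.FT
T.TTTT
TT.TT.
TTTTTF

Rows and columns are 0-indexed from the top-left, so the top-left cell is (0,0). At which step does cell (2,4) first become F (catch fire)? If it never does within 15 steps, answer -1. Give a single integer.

Step 1: cell (2,4)='F' (+4 fires, +2 burnt)
  -> target ignites at step 1
Step 2: cell (2,4)='.' (+6 fires, +4 burnt)
Step 3: cell (2,4)='.' (+4 fires, +6 burnt)
Step 4: cell (2,4)='.' (+3 fires, +4 burnt)
Step 5: cell (2,4)='.' (+4 fires, +3 burnt)
Step 6: cell (2,4)='.' (+1 fires, +4 burnt)
Step 7: cell (2,4)='.' (+1 fires, +1 burnt)
Step 8: cell (2,4)='.' (+0 fires, +1 burnt)
  fire out at step 8

1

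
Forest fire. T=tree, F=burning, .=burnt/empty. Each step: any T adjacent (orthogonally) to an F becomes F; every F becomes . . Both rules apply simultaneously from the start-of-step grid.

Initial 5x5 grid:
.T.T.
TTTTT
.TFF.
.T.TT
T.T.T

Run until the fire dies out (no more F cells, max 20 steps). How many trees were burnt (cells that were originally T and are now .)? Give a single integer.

Answer: 12

Derivation:
Step 1: +4 fires, +2 burnt (F count now 4)
Step 2: +5 fires, +4 burnt (F count now 5)
Step 3: +3 fires, +5 burnt (F count now 3)
Step 4: +0 fires, +3 burnt (F count now 0)
Fire out after step 4
Initially T: 14, now '.': 23
Total burnt (originally-T cells now '.'): 12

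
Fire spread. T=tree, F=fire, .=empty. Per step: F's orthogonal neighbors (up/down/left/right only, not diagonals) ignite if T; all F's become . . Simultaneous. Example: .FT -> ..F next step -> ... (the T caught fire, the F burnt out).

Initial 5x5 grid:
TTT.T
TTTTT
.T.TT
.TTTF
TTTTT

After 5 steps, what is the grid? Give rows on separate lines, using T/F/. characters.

Step 1: 3 trees catch fire, 1 burn out
  TTT.T
  TTTTT
  .T.TF
  .TTF.
  TTTTF
Step 2: 4 trees catch fire, 3 burn out
  TTT.T
  TTTTF
  .T.F.
  .TF..
  TTTF.
Step 3: 4 trees catch fire, 4 burn out
  TTT.F
  TTTF.
  .T...
  .F...
  TTF..
Step 4: 3 trees catch fire, 4 burn out
  TTT..
  TTF..
  .F...
  .....
  TF...
Step 5: 3 trees catch fire, 3 burn out
  TTF..
  TF...
  .....
  .....
  F....

TTF..
TF...
.....
.....
F....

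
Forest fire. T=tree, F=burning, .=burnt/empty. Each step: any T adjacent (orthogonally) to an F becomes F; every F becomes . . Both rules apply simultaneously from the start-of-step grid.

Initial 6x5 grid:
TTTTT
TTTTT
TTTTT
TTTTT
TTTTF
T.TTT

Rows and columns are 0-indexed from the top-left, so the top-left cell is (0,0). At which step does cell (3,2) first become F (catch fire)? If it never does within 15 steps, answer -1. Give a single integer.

Step 1: cell (3,2)='T' (+3 fires, +1 burnt)
Step 2: cell (3,2)='T' (+4 fires, +3 burnt)
Step 3: cell (3,2)='F' (+5 fires, +4 burnt)
  -> target ignites at step 3
Step 4: cell (3,2)='.' (+5 fires, +5 burnt)
Step 5: cell (3,2)='.' (+5 fires, +5 burnt)
Step 6: cell (3,2)='.' (+3 fires, +5 burnt)
Step 7: cell (3,2)='.' (+2 fires, +3 burnt)
Step 8: cell (3,2)='.' (+1 fires, +2 burnt)
Step 9: cell (3,2)='.' (+0 fires, +1 burnt)
  fire out at step 9

3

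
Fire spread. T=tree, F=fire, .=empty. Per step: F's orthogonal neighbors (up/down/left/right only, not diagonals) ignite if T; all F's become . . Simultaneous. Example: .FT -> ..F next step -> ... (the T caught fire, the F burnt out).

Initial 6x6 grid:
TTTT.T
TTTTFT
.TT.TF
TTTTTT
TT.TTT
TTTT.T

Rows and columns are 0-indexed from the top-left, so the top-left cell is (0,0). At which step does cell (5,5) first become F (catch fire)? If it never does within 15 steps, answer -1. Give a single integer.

Step 1: cell (5,5)='T' (+4 fires, +2 burnt)
Step 2: cell (5,5)='T' (+5 fires, +4 burnt)
Step 3: cell (5,5)='F' (+6 fires, +5 burnt)
  -> target ignites at step 3
Step 4: cell (5,5)='.' (+5 fires, +6 burnt)
Step 5: cell (5,5)='.' (+3 fires, +5 burnt)
Step 6: cell (5,5)='.' (+3 fires, +3 burnt)
Step 7: cell (5,5)='.' (+2 fires, +3 burnt)
Step 8: cell (5,5)='.' (+1 fires, +2 burnt)
Step 9: cell (5,5)='.' (+0 fires, +1 burnt)
  fire out at step 9

3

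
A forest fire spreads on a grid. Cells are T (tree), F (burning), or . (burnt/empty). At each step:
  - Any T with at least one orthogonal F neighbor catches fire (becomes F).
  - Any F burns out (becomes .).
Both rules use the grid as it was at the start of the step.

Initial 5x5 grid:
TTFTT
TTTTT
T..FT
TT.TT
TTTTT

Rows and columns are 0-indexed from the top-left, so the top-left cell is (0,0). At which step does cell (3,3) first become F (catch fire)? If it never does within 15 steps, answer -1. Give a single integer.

Step 1: cell (3,3)='F' (+6 fires, +2 burnt)
  -> target ignites at step 1
Step 2: cell (3,3)='.' (+6 fires, +6 burnt)
Step 3: cell (3,3)='.' (+3 fires, +6 burnt)
Step 4: cell (3,3)='.' (+2 fires, +3 burnt)
Step 5: cell (3,3)='.' (+3 fires, +2 burnt)
Step 6: cell (3,3)='.' (+0 fires, +3 burnt)
  fire out at step 6

1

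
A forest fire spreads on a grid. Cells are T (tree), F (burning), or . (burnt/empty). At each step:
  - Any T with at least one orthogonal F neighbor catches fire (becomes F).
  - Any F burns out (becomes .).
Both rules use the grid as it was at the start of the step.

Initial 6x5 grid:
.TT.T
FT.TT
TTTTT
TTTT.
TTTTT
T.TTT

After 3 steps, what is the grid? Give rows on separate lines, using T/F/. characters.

Step 1: 2 trees catch fire, 1 burn out
  .TT.T
  .F.TT
  FTTTT
  TTTT.
  TTTTT
  T.TTT
Step 2: 3 trees catch fire, 2 burn out
  .FT.T
  ...TT
  .FTTT
  FTTT.
  TTTTT
  T.TTT
Step 3: 4 trees catch fire, 3 burn out
  ..F.T
  ...TT
  ..FTT
  .FTT.
  FTTTT
  T.TTT

..F.T
...TT
..FTT
.FTT.
FTTTT
T.TTT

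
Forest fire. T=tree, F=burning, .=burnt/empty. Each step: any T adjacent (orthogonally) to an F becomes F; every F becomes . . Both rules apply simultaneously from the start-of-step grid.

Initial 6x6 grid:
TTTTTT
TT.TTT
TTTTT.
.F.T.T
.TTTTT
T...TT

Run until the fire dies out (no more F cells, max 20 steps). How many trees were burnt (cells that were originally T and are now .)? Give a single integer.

Answer: 25

Derivation:
Step 1: +2 fires, +1 burnt (F count now 2)
Step 2: +4 fires, +2 burnt (F count now 4)
Step 3: +4 fires, +4 burnt (F count now 4)
Step 4: +6 fires, +4 burnt (F count now 6)
Step 5: +4 fires, +6 burnt (F count now 4)
Step 6: +4 fires, +4 burnt (F count now 4)
Step 7: +1 fires, +4 burnt (F count now 1)
Step 8: +0 fires, +1 burnt (F count now 0)
Fire out after step 8
Initially T: 26, now '.': 35
Total burnt (originally-T cells now '.'): 25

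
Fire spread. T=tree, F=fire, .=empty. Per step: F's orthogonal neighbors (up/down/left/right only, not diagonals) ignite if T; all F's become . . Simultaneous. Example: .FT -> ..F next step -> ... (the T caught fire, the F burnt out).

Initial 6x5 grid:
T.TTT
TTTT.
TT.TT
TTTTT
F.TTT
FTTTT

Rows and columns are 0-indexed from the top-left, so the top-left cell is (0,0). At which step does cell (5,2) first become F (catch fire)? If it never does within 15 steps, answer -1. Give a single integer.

Step 1: cell (5,2)='T' (+2 fires, +2 burnt)
Step 2: cell (5,2)='F' (+3 fires, +2 burnt)
  -> target ignites at step 2
Step 3: cell (5,2)='.' (+5 fires, +3 burnt)
Step 4: cell (5,2)='.' (+5 fires, +5 burnt)
Step 5: cell (5,2)='.' (+4 fires, +5 burnt)
Step 6: cell (5,2)='.' (+3 fires, +4 burnt)
Step 7: cell (5,2)='.' (+1 fires, +3 burnt)
Step 8: cell (5,2)='.' (+1 fires, +1 burnt)
Step 9: cell (5,2)='.' (+0 fires, +1 burnt)
  fire out at step 9

2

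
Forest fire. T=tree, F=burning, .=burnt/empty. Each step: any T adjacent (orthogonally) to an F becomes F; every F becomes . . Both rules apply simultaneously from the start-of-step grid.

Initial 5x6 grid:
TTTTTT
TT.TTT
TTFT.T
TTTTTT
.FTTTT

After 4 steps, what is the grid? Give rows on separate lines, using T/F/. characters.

Step 1: 5 trees catch fire, 2 burn out
  TTTTTT
  TT.TTT
  TF.F.T
  TFFTTT
  ..FTTT
Step 2: 6 trees catch fire, 5 burn out
  TTTTTT
  TF.FTT
  F....T
  F..FTT
  ...FTT
Step 3: 6 trees catch fire, 6 burn out
  TFTFTT
  F...FT
  .....T
  ....FT
  ....FT
Step 4: 6 trees catch fire, 6 burn out
  F.F.FT
  .....F
  .....T
  .....F
  .....F

F.F.FT
.....F
.....T
.....F
.....F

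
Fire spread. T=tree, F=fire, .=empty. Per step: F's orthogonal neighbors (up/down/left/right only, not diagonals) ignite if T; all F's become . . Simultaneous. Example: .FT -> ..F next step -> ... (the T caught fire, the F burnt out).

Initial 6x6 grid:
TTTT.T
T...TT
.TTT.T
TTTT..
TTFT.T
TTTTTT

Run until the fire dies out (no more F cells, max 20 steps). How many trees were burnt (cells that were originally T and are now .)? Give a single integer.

Step 1: +4 fires, +1 burnt (F count now 4)
Step 2: +6 fires, +4 burnt (F count now 6)
Step 3: +5 fires, +6 burnt (F count now 5)
Step 4: +1 fires, +5 burnt (F count now 1)
Step 5: +1 fires, +1 burnt (F count now 1)
Step 6: +0 fires, +1 burnt (F count now 0)
Fire out after step 6
Initially T: 26, now '.': 27
Total burnt (originally-T cells now '.'): 17

Answer: 17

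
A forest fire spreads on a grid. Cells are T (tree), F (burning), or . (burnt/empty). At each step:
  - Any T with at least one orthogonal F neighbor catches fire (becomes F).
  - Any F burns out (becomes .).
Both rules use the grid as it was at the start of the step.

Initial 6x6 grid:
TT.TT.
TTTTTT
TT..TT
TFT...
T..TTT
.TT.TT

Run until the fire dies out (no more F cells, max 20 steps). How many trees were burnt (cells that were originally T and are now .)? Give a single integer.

Answer: 17

Derivation:
Step 1: +3 fires, +1 burnt (F count now 3)
Step 2: +3 fires, +3 burnt (F count now 3)
Step 3: +3 fires, +3 burnt (F count now 3)
Step 4: +2 fires, +3 burnt (F count now 2)
Step 5: +2 fires, +2 burnt (F count now 2)
Step 6: +3 fires, +2 burnt (F count now 3)
Step 7: +1 fires, +3 burnt (F count now 1)
Step 8: +0 fires, +1 burnt (F count now 0)
Fire out after step 8
Initially T: 24, now '.': 29
Total burnt (originally-T cells now '.'): 17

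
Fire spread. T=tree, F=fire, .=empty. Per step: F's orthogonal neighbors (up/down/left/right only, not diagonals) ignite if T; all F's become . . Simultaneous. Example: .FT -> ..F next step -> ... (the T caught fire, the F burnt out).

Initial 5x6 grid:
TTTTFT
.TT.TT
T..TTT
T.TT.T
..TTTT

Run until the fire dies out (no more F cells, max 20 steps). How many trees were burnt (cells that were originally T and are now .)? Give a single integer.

Answer: 19

Derivation:
Step 1: +3 fires, +1 burnt (F count now 3)
Step 2: +3 fires, +3 burnt (F count now 3)
Step 3: +4 fires, +3 burnt (F count now 4)
Step 4: +4 fires, +4 burnt (F count now 4)
Step 5: +3 fires, +4 burnt (F count now 3)
Step 6: +2 fires, +3 burnt (F count now 2)
Step 7: +0 fires, +2 burnt (F count now 0)
Fire out after step 7
Initially T: 21, now '.': 28
Total burnt (originally-T cells now '.'): 19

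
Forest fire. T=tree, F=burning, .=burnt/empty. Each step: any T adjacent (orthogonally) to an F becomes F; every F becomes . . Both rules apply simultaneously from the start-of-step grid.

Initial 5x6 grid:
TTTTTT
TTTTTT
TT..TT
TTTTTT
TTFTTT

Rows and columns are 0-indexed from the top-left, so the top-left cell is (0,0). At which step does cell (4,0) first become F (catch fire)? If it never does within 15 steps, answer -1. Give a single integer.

Step 1: cell (4,0)='T' (+3 fires, +1 burnt)
Step 2: cell (4,0)='F' (+4 fires, +3 burnt)
  -> target ignites at step 2
Step 3: cell (4,0)='.' (+4 fires, +4 burnt)
Step 4: cell (4,0)='.' (+4 fires, +4 burnt)
Step 5: cell (4,0)='.' (+5 fires, +4 burnt)
Step 6: cell (4,0)='.' (+5 fires, +5 burnt)
Step 7: cell (4,0)='.' (+2 fires, +5 burnt)
Step 8: cell (4,0)='.' (+0 fires, +2 burnt)
  fire out at step 8

2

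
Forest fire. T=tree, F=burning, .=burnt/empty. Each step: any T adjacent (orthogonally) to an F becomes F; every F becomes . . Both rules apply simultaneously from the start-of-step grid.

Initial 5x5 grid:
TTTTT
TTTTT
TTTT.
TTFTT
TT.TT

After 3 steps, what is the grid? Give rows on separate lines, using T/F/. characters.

Step 1: 3 trees catch fire, 1 burn out
  TTTTT
  TTTTT
  TTFT.
  TF.FT
  TT.TT
Step 2: 7 trees catch fire, 3 burn out
  TTTTT
  TTFTT
  TF.F.
  F...F
  TF.FT
Step 3: 6 trees catch fire, 7 burn out
  TTFTT
  TF.FT
  F....
  .....
  F...F

TTFTT
TF.FT
F....
.....
F...F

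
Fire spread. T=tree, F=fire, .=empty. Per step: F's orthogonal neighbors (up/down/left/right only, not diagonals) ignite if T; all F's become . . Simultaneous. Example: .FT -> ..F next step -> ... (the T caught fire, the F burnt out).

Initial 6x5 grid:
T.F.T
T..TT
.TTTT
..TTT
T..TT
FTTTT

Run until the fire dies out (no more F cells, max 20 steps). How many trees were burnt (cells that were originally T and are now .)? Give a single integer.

Answer: 17

Derivation:
Step 1: +2 fires, +2 burnt (F count now 2)
Step 2: +1 fires, +2 burnt (F count now 1)
Step 3: +1 fires, +1 burnt (F count now 1)
Step 4: +2 fires, +1 burnt (F count now 2)
Step 5: +2 fires, +2 burnt (F count now 2)
Step 6: +3 fires, +2 burnt (F count now 3)
Step 7: +3 fires, +3 burnt (F count now 3)
Step 8: +2 fires, +3 burnt (F count now 2)
Step 9: +1 fires, +2 burnt (F count now 1)
Step 10: +0 fires, +1 burnt (F count now 0)
Fire out after step 10
Initially T: 19, now '.': 28
Total burnt (originally-T cells now '.'): 17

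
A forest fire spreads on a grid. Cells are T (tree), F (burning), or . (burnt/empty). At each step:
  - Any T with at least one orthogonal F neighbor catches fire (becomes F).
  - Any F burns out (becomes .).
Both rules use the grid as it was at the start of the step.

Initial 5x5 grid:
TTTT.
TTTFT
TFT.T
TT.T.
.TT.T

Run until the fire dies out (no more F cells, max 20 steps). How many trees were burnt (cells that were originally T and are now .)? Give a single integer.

Answer: 15

Derivation:
Step 1: +7 fires, +2 burnt (F count now 7)
Step 2: +6 fires, +7 burnt (F count now 6)
Step 3: +2 fires, +6 burnt (F count now 2)
Step 4: +0 fires, +2 burnt (F count now 0)
Fire out after step 4
Initially T: 17, now '.': 23
Total burnt (originally-T cells now '.'): 15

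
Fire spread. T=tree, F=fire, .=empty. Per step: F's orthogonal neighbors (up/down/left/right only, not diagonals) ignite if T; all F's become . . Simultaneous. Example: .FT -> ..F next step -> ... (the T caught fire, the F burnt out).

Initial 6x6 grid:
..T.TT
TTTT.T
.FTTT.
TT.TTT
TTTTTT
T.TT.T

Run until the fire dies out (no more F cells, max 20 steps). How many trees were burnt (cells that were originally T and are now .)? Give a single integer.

Answer: 23

Derivation:
Step 1: +3 fires, +1 burnt (F count now 3)
Step 2: +5 fires, +3 burnt (F count now 5)
Step 3: +6 fires, +5 burnt (F count now 6)
Step 4: +4 fires, +6 burnt (F count now 4)
Step 5: +3 fires, +4 burnt (F count now 3)
Step 6: +1 fires, +3 burnt (F count now 1)
Step 7: +1 fires, +1 burnt (F count now 1)
Step 8: +0 fires, +1 burnt (F count now 0)
Fire out after step 8
Initially T: 26, now '.': 33
Total burnt (originally-T cells now '.'): 23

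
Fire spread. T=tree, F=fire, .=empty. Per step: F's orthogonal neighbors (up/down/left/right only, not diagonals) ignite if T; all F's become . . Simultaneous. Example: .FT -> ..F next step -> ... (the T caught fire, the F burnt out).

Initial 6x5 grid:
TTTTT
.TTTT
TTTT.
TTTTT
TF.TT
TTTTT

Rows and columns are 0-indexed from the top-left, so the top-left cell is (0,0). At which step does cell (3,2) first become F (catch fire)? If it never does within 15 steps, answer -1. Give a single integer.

Step 1: cell (3,2)='T' (+3 fires, +1 burnt)
Step 2: cell (3,2)='F' (+5 fires, +3 burnt)
  -> target ignites at step 2
Step 3: cell (3,2)='.' (+5 fires, +5 burnt)
Step 4: cell (3,2)='.' (+6 fires, +5 burnt)
Step 5: cell (3,2)='.' (+4 fires, +6 burnt)
Step 6: cell (3,2)='.' (+2 fires, +4 burnt)
Step 7: cell (3,2)='.' (+1 fires, +2 burnt)
Step 8: cell (3,2)='.' (+0 fires, +1 burnt)
  fire out at step 8

2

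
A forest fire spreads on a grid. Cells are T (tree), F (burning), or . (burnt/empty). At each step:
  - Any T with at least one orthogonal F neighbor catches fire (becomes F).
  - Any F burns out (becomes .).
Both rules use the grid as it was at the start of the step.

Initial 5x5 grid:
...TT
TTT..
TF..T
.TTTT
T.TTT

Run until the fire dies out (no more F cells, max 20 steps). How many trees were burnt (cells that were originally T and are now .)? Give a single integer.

Answer: 12

Derivation:
Step 1: +3 fires, +1 burnt (F count now 3)
Step 2: +3 fires, +3 burnt (F count now 3)
Step 3: +2 fires, +3 burnt (F count now 2)
Step 4: +2 fires, +2 burnt (F count now 2)
Step 5: +2 fires, +2 burnt (F count now 2)
Step 6: +0 fires, +2 burnt (F count now 0)
Fire out after step 6
Initially T: 15, now '.': 22
Total burnt (originally-T cells now '.'): 12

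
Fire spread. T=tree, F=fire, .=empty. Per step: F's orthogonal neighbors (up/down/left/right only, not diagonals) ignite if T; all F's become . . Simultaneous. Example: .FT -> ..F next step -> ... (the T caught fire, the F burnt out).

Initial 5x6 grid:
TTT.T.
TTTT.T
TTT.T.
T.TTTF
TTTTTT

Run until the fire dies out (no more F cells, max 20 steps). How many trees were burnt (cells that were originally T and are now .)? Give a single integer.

Step 1: +2 fires, +1 burnt (F count now 2)
Step 2: +3 fires, +2 burnt (F count now 3)
Step 3: +2 fires, +3 burnt (F count now 2)
Step 4: +2 fires, +2 burnt (F count now 2)
Step 5: +3 fires, +2 burnt (F count now 3)
Step 6: +5 fires, +3 burnt (F count now 5)
Step 7: +3 fires, +5 burnt (F count now 3)
Step 8: +1 fires, +3 burnt (F count now 1)
Step 9: +0 fires, +1 burnt (F count now 0)
Fire out after step 9
Initially T: 23, now '.': 28
Total burnt (originally-T cells now '.'): 21

Answer: 21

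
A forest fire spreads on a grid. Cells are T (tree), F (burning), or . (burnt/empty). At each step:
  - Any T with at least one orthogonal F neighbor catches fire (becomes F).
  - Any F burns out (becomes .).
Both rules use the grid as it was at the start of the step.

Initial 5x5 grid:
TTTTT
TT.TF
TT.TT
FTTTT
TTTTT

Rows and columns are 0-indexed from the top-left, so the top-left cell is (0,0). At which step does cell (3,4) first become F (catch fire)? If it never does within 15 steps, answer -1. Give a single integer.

Step 1: cell (3,4)='T' (+6 fires, +2 burnt)
Step 2: cell (3,4)='F' (+7 fires, +6 burnt)
  -> target ignites at step 2
Step 3: cell (3,4)='.' (+6 fires, +7 burnt)
Step 4: cell (3,4)='.' (+2 fires, +6 burnt)
Step 5: cell (3,4)='.' (+0 fires, +2 burnt)
  fire out at step 5

2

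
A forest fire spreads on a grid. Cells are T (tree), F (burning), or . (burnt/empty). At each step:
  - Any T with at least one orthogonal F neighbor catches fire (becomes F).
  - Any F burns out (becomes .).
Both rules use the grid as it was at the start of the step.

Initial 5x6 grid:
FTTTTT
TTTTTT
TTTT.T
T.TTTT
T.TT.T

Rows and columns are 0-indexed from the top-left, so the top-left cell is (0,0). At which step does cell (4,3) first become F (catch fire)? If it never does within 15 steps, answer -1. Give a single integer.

Step 1: cell (4,3)='T' (+2 fires, +1 burnt)
Step 2: cell (4,3)='T' (+3 fires, +2 burnt)
Step 3: cell (4,3)='T' (+4 fires, +3 burnt)
Step 4: cell (4,3)='T' (+4 fires, +4 burnt)
Step 5: cell (4,3)='T' (+4 fires, +4 burnt)
Step 6: cell (4,3)='T' (+3 fires, +4 burnt)
Step 7: cell (4,3)='F' (+3 fires, +3 burnt)
  -> target ignites at step 7
Step 8: cell (4,3)='.' (+1 fires, +3 burnt)
Step 9: cell (4,3)='.' (+1 fires, +1 burnt)
Step 10: cell (4,3)='.' (+0 fires, +1 burnt)
  fire out at step 10

7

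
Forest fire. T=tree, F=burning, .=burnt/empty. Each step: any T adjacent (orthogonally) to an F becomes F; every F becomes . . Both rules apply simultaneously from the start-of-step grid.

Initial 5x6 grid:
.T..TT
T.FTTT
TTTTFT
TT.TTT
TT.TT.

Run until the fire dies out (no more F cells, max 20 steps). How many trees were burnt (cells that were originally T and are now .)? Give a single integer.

Answer: 20

Derivation:
Step 1: +6 fires, +2 burnt (F count now 6)
Step 2: +6 fires, +6 burnt (F count now 6)
Step 3: +4 fires, +6 burnt (F count now 4)
Step 4: +3 fires, +4 burnt (F count now 3)
Step 5: +1 fires, +3 burnt (F count now 1)
Step 6: +0 fires, +1 burnt (F count now 0)
Fire out after step 6
Initially T: 21, now '.': 29
Total burnt (originally-T cells now '.'): 20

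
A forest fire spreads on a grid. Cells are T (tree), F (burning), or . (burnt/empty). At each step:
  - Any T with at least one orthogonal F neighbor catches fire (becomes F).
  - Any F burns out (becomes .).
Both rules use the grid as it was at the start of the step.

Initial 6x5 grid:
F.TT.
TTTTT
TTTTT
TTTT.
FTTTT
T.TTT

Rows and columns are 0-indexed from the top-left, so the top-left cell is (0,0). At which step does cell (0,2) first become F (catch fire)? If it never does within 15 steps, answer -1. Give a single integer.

Step 1: cell (0,2)='T' (+4 fires, +2 burnt)
Step 2: cell (0,2)='T' (+4 fires, +4 burnt)
Step 3: cell (0,2)='T' (+5 fires, +4 burnt)
Step 4: cell (0,2)='F' (+6 fires, +5 burnt)
  -> target ignites at step 4
Step 5: cell (0,2)='.' (+4 fires, +6 burnt)
Step 6: cell (0,2)='.' (+1 fires, +4 burnt)
Step 7: cell (0,2)='.' (+0 fires, +1 burnt)
  fire out at step 7

4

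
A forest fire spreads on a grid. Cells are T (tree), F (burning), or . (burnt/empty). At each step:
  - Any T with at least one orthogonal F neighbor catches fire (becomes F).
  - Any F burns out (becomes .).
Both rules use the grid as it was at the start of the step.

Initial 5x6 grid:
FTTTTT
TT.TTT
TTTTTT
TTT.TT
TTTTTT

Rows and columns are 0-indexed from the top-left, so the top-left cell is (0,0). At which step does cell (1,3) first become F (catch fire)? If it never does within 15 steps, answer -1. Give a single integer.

Step 1: cell (1,3)='T' (+2 fires, +1 burnt)
Step 2: cell (1,3)='T' (+3 fires, +2 burnt)
Step 3: cell (1,3)='T' (+3 fires, +3 burnt)
Step 4: cell (1,3)='F' (+5 fires, +3 burnt)
  -> target ignites at step 4
Step 5: cell (1,3)='.' (+5 fires, +5 burnt)
Step 6: cell (1,3)='.' (+3 fires, +5 burnt)
Step 7: cell (1,3)='.' (+3 fires, +3 burnt)
Step 8: cell (1,3)='.' (+2 fires, +3 burnt)
Step 9: cell (1,3)='.' (+1 fires, +2 burnt)
Step 10: cell (1,3)='.' (+0 fires, +1 burnt)
  fire out at step 10

4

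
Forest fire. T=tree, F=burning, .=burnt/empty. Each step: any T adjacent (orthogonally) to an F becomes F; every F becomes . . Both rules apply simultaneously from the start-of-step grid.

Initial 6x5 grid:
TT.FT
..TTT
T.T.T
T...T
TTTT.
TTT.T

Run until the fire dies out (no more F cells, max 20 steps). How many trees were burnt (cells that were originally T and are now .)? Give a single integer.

Step 1: +2 fires, +1 burnt (F count now 2)
Step 2: +2 fires, +2 burnt (F count now 2)
Step 3: +2 fires, +2 burnt (F count now 2)
Step 4: +1 fires, +2 burnt (F count now 1)
Step 5: +0 fires, +1 burnt (F count now 0)
Fire out after step 5
Initially T: 19, now '.': 18
Total burnt (originally-T cells now '.'): 7

Answer: 7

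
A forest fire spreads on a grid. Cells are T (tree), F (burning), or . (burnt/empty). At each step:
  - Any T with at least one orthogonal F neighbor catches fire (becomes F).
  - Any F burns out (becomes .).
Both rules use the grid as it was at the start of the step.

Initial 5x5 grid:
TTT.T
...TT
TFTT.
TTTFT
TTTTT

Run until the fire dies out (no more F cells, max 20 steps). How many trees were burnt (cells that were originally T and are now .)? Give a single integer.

Answer: 15

Derivation:
Step 1: +7 fires, +2 burnt (F count now 7)
Step 2: +5 fires, +7 burnt (F count now 5)
Step 3: +2 fires, +5 burnt (F count now 2)
Step 4: +1 fires, +2 burnt (F count now 1)
Step 5: +0 fires, +1 burnt (F count now 0)
Fire out after step 5
Initially T: 18, now '.': 22
Total burnt (originally-T cells now '.'): 15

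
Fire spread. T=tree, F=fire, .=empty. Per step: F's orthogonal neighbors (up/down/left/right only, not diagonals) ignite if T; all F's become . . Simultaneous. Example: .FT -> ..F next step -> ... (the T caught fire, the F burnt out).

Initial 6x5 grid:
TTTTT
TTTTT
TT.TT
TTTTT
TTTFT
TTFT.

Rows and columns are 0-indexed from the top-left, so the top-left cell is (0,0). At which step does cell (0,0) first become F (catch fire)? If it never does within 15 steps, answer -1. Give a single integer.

Step 1: cell (0,0)='T' (+5 fires, +2 burnt)
Step 2: cell (0,0)='T' (+5 fires, +5 burnt)
Step 3: cell (0,0)='T' (+4 fires, +5 burnt)
Step 4: cell (0,0)='T' (+5 fires, +4 burnt)
Step 5: cell (0,0)='T' (+4 fires, +5 burnt)
Step 6: cell (0,0)='T' (+2 fires, +4 burnt)
Step 7: cell (0,0)='F' (+1 fires, +2 burnt)
  -> target ignites at step 7
Step 8: cell (0,0)='.' (+0 fires, +1 burnt)
  fire out at step 8

7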